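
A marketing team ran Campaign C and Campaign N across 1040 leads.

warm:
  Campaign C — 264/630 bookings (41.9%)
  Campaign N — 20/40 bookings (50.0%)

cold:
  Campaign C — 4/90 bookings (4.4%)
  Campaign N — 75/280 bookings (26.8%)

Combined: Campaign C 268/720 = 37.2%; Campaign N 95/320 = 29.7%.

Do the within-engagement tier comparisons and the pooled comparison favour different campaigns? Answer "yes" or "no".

yes

Within each engagement tier level (warm 41.9% vs 50.0%; cold 4.4% vs 26.8%), Campaign N has the higher rate every time. Pooled: 37.2% vs 29.7% — Campaign C has the higher rate overall. The two comparisons disagree.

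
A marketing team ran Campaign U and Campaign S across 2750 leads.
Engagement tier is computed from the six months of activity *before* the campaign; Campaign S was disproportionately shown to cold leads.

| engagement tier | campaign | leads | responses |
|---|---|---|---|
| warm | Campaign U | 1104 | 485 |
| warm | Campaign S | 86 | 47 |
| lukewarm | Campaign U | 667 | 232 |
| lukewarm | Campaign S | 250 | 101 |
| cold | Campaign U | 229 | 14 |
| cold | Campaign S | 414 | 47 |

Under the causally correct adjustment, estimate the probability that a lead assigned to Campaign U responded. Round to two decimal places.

The engagement tier-specific comparison favours Campaign S throughout, but the pooled figures favour Campaign U. The question is whether to condition on engagement tier.
Engagement tier satisfies the back-door criterion: it is not a descendant of the campaign, and it blocks the spurious path from campaign to outcome. Adjusting for it (i.e., using the within-engagement tier rates) gives the causal effect.
Standardising Campaign U to the population engagement tier mix: 0.433·485/1104 + 0.333·232/667 + 0.234·14/229 = 0.320.

0.32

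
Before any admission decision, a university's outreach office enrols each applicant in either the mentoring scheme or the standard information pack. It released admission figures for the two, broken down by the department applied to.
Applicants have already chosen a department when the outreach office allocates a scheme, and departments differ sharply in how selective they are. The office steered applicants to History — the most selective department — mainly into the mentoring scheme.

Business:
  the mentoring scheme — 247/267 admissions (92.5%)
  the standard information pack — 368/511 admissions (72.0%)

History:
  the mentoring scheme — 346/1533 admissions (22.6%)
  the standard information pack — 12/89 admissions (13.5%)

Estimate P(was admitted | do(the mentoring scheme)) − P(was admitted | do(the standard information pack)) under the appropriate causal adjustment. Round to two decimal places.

Within every department level the mentoring scheme has the higher rate, yet pooled the standard information pack does — Simpson's reversal.
Since department is a pre-existing factor (not a product of the outreach scheme) and it affects the outcome on its own, it is a confounder. The stratified rates, not the pooled rate, identify the causal effect.
Adjusting over the population distribution of department: 0.324·(0.925−0.720) + 0.676·(0.226−0.135) = +0.128.

+0.13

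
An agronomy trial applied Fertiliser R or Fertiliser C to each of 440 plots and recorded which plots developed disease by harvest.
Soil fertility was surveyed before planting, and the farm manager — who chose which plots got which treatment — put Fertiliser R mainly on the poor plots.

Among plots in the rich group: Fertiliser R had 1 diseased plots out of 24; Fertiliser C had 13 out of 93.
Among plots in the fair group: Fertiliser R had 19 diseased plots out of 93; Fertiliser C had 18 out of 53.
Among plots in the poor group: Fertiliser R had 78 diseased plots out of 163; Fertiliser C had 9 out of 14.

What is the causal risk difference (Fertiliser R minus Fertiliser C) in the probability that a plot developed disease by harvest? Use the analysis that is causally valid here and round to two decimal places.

-0.14

Within every soil fertility level Fertiliser R has the lower rate, yet pooled Fertiliser C does — Simpson's reversal.
Since soil fertility is a pre-existing factor (not a product of the fertiliser) and it affects the outcome on its own, it is a confounder. The stratified rates, not the pooled rate, identify the causal effect.
Adjusting over the population distribution of soil fertility: 0.266·(0.042−0.140) + 0.332·(0.204−0.340) + 0.402·(0.479−0.643) = -0.137.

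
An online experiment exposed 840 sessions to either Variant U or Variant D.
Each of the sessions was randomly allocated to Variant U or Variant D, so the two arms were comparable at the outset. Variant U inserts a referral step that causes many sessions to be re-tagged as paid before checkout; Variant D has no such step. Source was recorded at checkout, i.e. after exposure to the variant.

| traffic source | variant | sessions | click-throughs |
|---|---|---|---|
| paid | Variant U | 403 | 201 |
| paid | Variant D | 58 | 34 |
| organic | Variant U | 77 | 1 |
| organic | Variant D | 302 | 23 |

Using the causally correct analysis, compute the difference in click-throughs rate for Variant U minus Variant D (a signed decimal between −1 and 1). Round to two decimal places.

The traffic source-specific comparison favours Variant D throughout, but the pooled figures favour Variant U. The question is whether to condition on traffic source.
Traffic source here is a post-treatment variable shaped by the variant; conditioning on it would introduce bias rather than remove it. The overall comparison is the causal one.
The causal difference is the pooled difference: 0.421 − 0.158 = +0.263.

+0.26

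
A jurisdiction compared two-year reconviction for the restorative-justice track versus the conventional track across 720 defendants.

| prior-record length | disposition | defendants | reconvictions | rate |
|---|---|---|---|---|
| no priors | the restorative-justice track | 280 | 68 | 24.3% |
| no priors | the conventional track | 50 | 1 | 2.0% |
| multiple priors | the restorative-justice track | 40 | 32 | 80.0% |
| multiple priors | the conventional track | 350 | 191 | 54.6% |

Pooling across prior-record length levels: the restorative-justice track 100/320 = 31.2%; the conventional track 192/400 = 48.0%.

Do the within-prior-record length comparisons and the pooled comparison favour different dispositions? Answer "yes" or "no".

yes

Within each prior-record length level (no priors 24.3% vs 2.0%; multiple priors 80.0% vs 54.6%), the conventional track has the lower rate every time. Pooled: 31.2% vs 48.0% — the restorative-justice track has the lower rate overall. The two comparisons disagree.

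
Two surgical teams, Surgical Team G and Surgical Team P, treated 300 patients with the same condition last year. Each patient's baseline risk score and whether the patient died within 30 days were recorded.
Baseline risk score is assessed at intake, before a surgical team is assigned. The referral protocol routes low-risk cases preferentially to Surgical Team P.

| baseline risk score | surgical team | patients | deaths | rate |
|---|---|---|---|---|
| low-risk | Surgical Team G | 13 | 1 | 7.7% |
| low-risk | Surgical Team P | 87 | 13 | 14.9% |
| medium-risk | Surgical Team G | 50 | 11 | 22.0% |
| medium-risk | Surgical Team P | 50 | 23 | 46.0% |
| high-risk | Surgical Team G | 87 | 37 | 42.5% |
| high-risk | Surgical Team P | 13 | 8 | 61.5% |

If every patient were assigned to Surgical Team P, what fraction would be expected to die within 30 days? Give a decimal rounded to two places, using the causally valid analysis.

Baseline risk score satisfies the back-door criterion: it is not a descendant of the surgical team, and it blocks the spurious path from surgical team to outcome. Adjusting for it (i.e., using the within-baseline risk score rates) gives the causal effect.
Standardising Surgical Team P to the population baseline risk score mix: 0.333·13/87 + 0.333·23/50 + 0.333·8/13 = 0.408.

0.41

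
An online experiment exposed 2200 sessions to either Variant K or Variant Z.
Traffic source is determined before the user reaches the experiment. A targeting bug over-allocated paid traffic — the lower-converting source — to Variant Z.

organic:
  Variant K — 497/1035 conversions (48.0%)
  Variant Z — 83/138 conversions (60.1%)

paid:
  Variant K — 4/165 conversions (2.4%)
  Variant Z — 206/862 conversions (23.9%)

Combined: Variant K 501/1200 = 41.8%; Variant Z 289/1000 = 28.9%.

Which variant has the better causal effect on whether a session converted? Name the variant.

Since traffic source is a pre-existing factor (not a product of the variant) and it affects the outcome on its own, it is a confounder. The stratified rates, not the pooled rate, identify the causal effect.
Within each level — organic: 48.0% vs 60.1%; paid: 2.4% vs 23.9% — Variant Z is higher every time.

Variant Z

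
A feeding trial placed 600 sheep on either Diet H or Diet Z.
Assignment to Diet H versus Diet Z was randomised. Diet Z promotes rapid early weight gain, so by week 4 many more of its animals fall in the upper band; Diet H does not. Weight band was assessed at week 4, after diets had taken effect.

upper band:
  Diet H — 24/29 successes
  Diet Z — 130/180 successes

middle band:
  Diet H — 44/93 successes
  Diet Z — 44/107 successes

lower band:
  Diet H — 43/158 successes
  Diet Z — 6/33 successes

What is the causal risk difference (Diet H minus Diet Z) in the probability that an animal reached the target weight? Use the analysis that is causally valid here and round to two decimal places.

-0.17

Diet H is higher inside every week-4 weight band stratum but Diet Z is higher in aggregate. Whether to stratify depends on how week-4 weight band relates to the diet.
Because the diet influences week-4 weight band, week-4 weight band is a post-treatment mediator, not a confounder. Stratifying on it would bias the estimate; the causal effect is the crude pooled difference.
The causal difference is the pooled difference: 0.396 − 0.562 = -0.166.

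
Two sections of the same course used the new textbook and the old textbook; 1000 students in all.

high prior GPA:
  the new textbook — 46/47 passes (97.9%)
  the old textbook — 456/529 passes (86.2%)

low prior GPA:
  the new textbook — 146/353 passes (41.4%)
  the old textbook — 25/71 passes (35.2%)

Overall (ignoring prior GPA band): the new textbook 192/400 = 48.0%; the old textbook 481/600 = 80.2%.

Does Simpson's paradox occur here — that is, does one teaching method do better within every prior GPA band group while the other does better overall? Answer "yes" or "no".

yes

Within each prior GPA band level (high prior GPA 97.9% vs 86.2%; low prior GPA 41.4% vs 35.2%), the new textbook has the higher rate every time. Pooled: 48.0% vs 80.2% — the old textbook has the higher rate overall. The two comparisons disagree.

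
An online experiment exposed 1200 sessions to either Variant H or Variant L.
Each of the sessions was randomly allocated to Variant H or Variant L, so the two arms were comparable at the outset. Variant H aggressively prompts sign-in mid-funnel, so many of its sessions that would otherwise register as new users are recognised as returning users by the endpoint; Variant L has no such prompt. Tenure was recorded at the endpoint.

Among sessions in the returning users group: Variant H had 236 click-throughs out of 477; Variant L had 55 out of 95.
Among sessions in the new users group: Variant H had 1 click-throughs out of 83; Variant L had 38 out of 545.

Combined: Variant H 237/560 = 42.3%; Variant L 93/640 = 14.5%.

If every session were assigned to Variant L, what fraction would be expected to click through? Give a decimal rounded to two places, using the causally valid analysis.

Within every user tenure level Variant L has the higher rate, yet pooled Variant H does — Simpson's reversal.
User tenure is downstream of the variant. One should not condition on a consequence of treatment, so the overall rates are the right comparison.
So P(outcome | do(Variant L)) is just the pooled rate for Variant L: 93/640 = 0.145.

0.15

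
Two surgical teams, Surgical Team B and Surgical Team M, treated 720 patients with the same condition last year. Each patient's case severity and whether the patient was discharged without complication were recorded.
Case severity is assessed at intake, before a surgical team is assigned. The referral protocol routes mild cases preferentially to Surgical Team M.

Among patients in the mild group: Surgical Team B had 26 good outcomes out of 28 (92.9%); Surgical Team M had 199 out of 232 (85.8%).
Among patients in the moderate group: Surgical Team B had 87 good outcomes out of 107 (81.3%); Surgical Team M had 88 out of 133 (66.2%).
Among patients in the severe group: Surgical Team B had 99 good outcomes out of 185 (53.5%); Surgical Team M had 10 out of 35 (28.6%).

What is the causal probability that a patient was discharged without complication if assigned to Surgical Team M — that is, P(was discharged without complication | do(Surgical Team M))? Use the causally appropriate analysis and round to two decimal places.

Within every case severity level Surgical Team B has the higher rate, yet pooled Surgical Team M does — Simpson's reversal.
Case severity is set before the surgical team has any effect — it is not caused by the surgical team — and it independently drives the outcome. That makes it a confounder, so the causal comparison is within case severity levels.
Standardising Surgical Team M to the population case severity mix: 0.361·199/232 + 0.333·88/133 + 0.306·10/35 = 0.618.

0.62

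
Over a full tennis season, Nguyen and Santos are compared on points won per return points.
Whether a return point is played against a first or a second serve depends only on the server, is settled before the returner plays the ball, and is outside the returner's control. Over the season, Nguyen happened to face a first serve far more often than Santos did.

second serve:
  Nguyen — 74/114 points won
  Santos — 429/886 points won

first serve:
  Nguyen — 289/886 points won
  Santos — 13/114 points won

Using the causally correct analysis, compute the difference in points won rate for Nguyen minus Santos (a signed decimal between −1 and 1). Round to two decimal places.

+0.19

Here serve type is a common cause — it drives both which player a case falls under and the outcome. The crude comparison mixes populations; the stratum-specific rates are the causally relevant ones.
Adjusting over the population distribution of serve type: 0.500·(0.649−0.484) + 0.500·(0.326−0.114) = +0.189.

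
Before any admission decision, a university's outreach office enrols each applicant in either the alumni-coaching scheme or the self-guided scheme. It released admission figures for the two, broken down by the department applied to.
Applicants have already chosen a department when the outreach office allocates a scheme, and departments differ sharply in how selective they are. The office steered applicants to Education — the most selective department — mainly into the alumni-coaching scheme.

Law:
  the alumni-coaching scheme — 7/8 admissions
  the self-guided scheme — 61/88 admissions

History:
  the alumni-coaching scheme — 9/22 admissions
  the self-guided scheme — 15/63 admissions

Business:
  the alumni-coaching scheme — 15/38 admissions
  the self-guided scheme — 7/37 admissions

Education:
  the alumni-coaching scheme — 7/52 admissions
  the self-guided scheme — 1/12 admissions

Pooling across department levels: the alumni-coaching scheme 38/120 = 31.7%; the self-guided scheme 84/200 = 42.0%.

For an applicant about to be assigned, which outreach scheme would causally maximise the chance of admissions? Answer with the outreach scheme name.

the alumni-coaching scheme

Department differs across outreach schemes for reasons unrelated to any effect of the outreach scheme itself, and it separately predicts the outcome — a classic confounder. We must compare within department levels.
Within each level — Law: 87.5% vs 69.3%; History: 40.9% vs 23.8%; Business: 39.5% vs 18.9%; Education: 13.5% vs 8.3% — the alumni-coaching scheme is higher every time.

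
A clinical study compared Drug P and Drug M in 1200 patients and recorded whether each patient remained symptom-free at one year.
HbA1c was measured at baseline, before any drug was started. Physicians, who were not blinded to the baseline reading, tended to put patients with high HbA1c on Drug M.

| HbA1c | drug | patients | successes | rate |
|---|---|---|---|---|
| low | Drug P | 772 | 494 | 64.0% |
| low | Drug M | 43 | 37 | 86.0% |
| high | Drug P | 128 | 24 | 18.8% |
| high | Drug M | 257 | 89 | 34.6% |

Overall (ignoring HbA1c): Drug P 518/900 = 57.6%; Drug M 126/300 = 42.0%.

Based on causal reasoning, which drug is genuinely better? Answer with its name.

Drug M

Nothing the drug does changes HbA1c; the imbalance is an allocation artefact. With HbA1c also predicting the outcome, the pooled figure is confounded, and the within-stratum comparison is the causal one.
Within each level — low: 64.0% vs 86.0%; high: 18.8% vs 34.6% — Drug M is higher every time.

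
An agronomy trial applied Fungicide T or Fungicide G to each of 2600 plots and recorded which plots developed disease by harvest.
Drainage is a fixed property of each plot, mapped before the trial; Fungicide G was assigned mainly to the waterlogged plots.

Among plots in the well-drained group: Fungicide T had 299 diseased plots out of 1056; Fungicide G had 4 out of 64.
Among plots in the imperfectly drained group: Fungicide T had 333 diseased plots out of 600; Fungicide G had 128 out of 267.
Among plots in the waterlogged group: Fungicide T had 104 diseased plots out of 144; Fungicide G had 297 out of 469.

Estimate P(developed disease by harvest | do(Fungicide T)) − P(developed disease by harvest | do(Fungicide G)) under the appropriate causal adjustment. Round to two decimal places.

Within every field drainage level Fungicide G has the lower rate, yet pooled Fungicide T does — Simpson's reversal.
Here field drainage is a common cause — it drives both which fungicide a case falls under and the outcome. The crude comparison mixes populations; the stratum-specific rates are the causally relevant ones.
Adjusting over the population distribution of field drainage: 0.431·(0.283−0.062) + 0.333·(0.555−0.479) + 0.236·(0.722−0.633) = +0.141.

+0.14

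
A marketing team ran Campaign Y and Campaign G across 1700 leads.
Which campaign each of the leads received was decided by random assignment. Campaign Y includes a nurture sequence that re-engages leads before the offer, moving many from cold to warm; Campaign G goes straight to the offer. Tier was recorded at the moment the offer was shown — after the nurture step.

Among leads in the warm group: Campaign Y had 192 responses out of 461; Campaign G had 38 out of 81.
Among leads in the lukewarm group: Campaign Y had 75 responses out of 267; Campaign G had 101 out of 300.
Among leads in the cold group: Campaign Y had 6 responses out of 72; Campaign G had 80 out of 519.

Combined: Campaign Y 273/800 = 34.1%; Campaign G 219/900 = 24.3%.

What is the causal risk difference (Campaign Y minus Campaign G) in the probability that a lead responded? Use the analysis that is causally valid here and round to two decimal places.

+0.10

Within every engagement tier level Campaign G has the higher rate, yet pooled Campaign Y does — Simpson's reversal.
Because the campaign influences engagement tier, engagement tier is a post-treatment mediator, not a confounder. Stratifying on it would bias the estimate; the causal effect is the crude pooled difference.
The causal difference is the pooled difference: 0.341 − 0.243 = +0.098.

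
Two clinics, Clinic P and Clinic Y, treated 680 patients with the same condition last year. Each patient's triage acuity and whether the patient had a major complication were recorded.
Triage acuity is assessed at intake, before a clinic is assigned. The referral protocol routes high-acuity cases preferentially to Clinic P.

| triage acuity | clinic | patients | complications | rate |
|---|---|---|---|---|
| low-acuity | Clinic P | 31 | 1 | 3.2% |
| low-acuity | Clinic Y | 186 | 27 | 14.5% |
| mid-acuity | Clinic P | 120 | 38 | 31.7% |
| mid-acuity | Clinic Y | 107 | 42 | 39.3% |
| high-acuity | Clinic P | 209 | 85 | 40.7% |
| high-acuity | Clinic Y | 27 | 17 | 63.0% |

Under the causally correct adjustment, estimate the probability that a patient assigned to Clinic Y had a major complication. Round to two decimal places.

Triage acuity differs across clinics for reasons unrelated to any effect of the clinic itself, and it separately predicts the outcome — a classic confounder. We must compare within triage acuity levels.
Standardising Clinic Y to the population triage acuity mix: 0.319·27/186 + 0.334·42/107 + 0.347·17/27 = 0.396.

0.40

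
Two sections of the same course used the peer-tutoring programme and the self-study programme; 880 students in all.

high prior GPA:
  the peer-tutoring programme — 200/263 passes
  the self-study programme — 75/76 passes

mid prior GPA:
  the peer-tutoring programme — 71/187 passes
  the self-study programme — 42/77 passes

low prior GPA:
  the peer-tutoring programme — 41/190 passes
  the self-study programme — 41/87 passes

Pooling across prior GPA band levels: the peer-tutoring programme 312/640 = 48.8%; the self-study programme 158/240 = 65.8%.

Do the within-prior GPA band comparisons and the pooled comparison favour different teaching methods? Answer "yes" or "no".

no

Within each prior GPA band level (high prior GPA 76.0% vs 98.7%; mid prior GPA 38.0% vs 54.5%; low prior GPA 21.6% vs 47.1%), the self-study programme has the higher rate every time. Pooled: 48.8% vs 65.8% — the self-study programme has the higher rate overall. They agree.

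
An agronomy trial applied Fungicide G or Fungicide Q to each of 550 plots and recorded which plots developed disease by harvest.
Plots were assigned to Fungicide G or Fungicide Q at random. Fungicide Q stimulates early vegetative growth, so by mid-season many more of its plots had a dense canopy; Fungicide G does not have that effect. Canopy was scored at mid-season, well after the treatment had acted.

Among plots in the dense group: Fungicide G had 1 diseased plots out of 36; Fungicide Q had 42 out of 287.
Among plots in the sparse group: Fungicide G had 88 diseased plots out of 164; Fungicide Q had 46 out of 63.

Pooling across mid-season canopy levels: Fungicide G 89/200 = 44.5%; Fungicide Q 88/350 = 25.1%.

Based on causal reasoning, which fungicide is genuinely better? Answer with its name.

The mid-season canopy-specific comparison favours Fungicide G throughout, but the pooled figures favour Fungicide Q. The question is whether to condition on mid-season canopy.
Mid-season canopy here is a post-treatment variable shaped by the fungicide; conditioning on it would introduce bias rather than remove it. The overall comparison is the causal one.
Pooled: Fungicide G 44.5% vs Fungicide Q 25.1%; Fungicide Q is lower overall.

Fungicide Q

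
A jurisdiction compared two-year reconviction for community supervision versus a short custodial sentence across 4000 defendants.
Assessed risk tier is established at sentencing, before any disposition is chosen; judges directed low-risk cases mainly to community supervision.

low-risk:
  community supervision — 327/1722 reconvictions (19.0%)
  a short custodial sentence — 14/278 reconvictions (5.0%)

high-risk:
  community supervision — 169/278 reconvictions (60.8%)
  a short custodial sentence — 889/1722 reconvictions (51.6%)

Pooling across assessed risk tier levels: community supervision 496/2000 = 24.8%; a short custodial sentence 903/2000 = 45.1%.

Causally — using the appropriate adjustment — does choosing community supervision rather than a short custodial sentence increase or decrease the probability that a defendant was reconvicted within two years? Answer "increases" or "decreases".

The stratified and pooled comparisons disagree (a short custodial sentence wins within each assessed risk tier; community supervision wins overall), so the answer turns on the causal role of assessed risk tier.
Since assessed risk tier is a pre-existing factor (not a product of the disposition) and it affects the outcome on its own, it is a confounder. The stratified rates, not the pooled rate, identify the causal effect.
Within each level — low-risk: 19.0% vs 5.0%; high-risk: 60.8% vs 51.6% — a short custodial sentence is lower every time.

increases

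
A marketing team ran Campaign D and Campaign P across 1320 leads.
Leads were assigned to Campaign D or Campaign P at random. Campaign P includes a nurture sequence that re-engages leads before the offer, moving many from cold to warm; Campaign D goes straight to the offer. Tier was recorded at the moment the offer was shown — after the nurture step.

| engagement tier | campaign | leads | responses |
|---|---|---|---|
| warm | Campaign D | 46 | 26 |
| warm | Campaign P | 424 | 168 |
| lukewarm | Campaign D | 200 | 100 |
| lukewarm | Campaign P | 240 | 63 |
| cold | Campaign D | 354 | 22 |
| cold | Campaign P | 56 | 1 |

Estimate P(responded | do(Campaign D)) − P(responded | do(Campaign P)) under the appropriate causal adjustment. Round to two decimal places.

The engagement tier-specific comparison favours Campaign D throughout, but the pooled figures favour Campaign P. The question is whether to condition on engagement tier.
Engagement tier is recorded after the campaign and is itself shifted by it — it sits on the causal path from campaign to outcome. Conditioning on a mediator would strip out part of the effect we want; the pooled comparison gives the total causal effect.
The causal difference is the pooled difference: 0.247 − 0.322 = -0.076.

-0.08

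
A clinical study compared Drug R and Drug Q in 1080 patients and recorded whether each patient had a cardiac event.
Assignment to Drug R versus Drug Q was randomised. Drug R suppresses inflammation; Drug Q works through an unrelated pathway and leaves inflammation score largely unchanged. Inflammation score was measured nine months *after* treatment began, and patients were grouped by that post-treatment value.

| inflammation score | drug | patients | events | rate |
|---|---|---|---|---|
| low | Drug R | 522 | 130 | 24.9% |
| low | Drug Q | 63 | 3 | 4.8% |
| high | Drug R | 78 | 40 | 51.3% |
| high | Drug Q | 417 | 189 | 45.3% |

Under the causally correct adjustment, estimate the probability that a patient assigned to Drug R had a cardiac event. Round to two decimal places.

0.28

The distribution of inflammation score is itself part of what the drug does — it is an intermediate outcome. Holding it fixed would remove that part of the effect; the total effect is the pooled difference.
So P(outcome | do(Drug R)) is just the pooled rate for Drug R: 170/600 = 0.283.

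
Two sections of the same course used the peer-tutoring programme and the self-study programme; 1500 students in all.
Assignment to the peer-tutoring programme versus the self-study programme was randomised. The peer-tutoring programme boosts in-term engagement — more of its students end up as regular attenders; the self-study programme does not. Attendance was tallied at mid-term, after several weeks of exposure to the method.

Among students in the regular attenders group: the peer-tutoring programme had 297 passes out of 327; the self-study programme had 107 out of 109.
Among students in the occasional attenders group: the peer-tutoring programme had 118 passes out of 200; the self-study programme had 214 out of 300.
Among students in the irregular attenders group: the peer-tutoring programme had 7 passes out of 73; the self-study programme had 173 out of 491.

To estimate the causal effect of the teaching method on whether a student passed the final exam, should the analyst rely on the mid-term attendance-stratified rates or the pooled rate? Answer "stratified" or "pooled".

Stratifying would compare teaching methods among students the teaching methods themselves sorted into mid-term attendance groups — a form of selection on an intermediate. The unconditioned pooled rates give the total causal effect.
Pooled: the peer-tutoring programme 70.3% vs the self-study programme 54.9%; the peer-tutoring programme is higher overall.

pooled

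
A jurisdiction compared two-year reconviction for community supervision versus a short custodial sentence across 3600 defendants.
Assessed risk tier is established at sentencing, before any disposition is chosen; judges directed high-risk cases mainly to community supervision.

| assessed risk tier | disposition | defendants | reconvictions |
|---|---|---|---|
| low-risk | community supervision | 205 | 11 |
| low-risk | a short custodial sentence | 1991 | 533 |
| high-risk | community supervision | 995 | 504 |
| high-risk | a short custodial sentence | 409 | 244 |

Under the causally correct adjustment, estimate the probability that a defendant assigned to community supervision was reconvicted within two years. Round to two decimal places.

The imbalance in assessed risk tier arose from how defendants were allocated, not from anything the disposition did; and assessed risk tier independently affects the outcome. The pooled gap is confounded — condition on assessed risk tier.
Standardising community supervision to the population assessed risk tier mix: 0.610·11/205 + 0.390·504/995 = 0.230.

0.23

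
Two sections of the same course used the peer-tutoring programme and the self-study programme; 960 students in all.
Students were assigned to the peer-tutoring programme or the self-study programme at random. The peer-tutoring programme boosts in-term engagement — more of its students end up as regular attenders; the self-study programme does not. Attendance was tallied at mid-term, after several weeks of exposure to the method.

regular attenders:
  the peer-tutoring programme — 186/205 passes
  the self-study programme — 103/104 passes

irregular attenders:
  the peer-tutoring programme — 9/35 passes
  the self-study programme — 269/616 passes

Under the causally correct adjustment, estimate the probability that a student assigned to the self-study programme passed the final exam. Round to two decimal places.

0.52

The stratified and pooled comparisons disagree (the self-study programme wins within each mid-term attendance; the peer-tutoring programme wins overall), so the answer turns on the causal role of mid-term attendance.
Mid-term attendance is downstream of the teaching method. One should not condition on a consequence of treatment, so the overall rates are the right comparison.
So P(outcome | do(the self-study programme)) is just the pooled rate for the self-study programme: 372/720 = 0.517.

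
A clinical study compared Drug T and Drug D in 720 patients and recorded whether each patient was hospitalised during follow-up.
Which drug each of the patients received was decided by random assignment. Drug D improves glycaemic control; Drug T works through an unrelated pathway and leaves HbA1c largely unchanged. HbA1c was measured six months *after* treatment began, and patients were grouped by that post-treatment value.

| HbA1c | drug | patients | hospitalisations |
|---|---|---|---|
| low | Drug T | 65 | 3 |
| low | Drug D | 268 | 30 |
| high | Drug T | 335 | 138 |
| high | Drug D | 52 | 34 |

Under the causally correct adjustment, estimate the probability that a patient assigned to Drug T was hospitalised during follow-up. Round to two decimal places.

0.35

The distribution of HbA1c is itself part of what the drug does — it is an intermediate outcome. Holding it fixed would remove that part of the effect; the total effect is the pooled difference.
So P(outcome | do(Drug T)) is just the pooled rate for Drug T: 141/400 = 0.352.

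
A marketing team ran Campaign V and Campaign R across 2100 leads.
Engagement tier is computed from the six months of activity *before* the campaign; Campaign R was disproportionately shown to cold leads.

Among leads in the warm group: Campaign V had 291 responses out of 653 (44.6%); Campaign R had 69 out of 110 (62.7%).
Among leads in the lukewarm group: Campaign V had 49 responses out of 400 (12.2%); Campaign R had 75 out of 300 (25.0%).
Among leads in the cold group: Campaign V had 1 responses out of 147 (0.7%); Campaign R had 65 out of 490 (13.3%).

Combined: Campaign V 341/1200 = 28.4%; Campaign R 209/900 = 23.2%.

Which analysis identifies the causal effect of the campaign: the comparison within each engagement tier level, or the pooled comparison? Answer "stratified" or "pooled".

Within every engagement tier level Campaign R has the higher rate, yet pooled Campaign V does — Simpson's reversal.
The imbalance in engagement tier arose from how leads were allocated, not from anything the campaign did; and engagement tier independently affects the outcome. The pooled gap is confounded — condition on engagement tier.
Within each level — warm: 44.6% vs 62.7%; lukewarm: 12.2% vs 25.0%; cold: 0.7% vs 13.3% — Campaign R is higher every time.

stratified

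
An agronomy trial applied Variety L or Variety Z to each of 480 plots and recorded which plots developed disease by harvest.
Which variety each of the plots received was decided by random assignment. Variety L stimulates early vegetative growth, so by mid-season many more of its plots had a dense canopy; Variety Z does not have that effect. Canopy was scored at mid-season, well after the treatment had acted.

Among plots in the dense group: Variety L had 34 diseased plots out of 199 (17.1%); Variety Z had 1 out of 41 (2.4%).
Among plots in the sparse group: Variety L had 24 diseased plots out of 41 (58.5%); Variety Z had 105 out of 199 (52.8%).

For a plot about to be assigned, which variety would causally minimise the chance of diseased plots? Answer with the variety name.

Variety L

Within every mid-season canopy level Variety Z has the lower rate, yet pooled Variety L does — Simpson's reversal.
Mid-season canopy is downstream of the variety. One should not condition on a consequence of treatment, so the overall rates are the right comparison.
Pooled: Variety L 24.2% vs Variety Z 44.2%; Variety L is lower overall.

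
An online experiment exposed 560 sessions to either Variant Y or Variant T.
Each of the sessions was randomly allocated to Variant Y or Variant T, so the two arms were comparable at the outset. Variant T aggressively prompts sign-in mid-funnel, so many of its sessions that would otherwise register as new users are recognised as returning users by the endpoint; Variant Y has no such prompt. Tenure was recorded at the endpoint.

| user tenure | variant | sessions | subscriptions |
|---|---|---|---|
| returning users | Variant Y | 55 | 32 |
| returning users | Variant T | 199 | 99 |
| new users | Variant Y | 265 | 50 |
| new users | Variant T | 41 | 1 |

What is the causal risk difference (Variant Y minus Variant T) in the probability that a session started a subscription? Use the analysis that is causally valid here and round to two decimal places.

The stratified and pooled comparisons disagree (Variant Y wins within each user tenure; Variant T wins overall), so the answer turns on the causal role of user tenure.
User tenure lies on the pathway variant → user tenure → outcome, so adjusting for it blocks the indirect effect. For the total causal effect of variant, use the unadjusted pooled rates.
The causal difference is the pooled difference: 0.256 − 0.417 = -0.160.

-0.16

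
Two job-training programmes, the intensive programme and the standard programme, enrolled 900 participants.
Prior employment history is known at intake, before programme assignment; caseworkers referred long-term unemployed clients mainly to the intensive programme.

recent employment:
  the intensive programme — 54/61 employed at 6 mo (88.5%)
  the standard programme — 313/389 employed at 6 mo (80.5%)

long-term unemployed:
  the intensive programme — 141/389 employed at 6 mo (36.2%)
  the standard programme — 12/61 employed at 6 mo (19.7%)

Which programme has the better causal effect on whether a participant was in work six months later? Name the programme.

The stratified and pooled comparisons disagree (the intensive programme wins within each prior employment history; the standard programme wins overall), so the answer turns on the causal role of prior employment history.
Prior employment history differs across programmes for reasons unrelated to any effect of the programme itself, and it separately predicts the outcome — a classic confounder. We must compare within prior employment history levels.
Within each level — recent employment: 88.5% vs 80.5%; long-term unemployed: 36.2% vs 19.7% — the intensive programme is higher every time.

the intensive programme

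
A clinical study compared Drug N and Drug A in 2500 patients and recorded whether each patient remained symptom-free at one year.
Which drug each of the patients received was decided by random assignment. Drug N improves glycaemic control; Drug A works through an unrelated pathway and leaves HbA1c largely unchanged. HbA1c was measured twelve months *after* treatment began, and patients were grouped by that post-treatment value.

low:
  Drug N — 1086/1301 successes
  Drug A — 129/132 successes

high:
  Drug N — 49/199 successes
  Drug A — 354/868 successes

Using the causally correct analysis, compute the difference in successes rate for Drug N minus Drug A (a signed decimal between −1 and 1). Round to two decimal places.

+0.27

HbA1c lies on the pathway drug → HbA1c → outcome, so adjusting for it blocks the indirect effect. For the total causal effect of drug, use the unadjusted pooled rates.
The causal difference is the pooled difference: 0.757 − 0.483 = +0.274.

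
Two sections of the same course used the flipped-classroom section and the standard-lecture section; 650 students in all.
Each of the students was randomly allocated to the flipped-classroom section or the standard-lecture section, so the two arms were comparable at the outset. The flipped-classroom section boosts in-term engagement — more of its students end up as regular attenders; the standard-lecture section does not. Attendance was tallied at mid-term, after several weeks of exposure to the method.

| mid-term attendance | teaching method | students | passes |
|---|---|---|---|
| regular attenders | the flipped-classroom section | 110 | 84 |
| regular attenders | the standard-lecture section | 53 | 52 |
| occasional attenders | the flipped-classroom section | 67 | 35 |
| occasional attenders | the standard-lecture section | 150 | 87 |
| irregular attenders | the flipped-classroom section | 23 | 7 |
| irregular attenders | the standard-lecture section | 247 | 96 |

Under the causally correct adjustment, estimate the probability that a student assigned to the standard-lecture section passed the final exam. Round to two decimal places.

0.52

Stratifying would compare teaching methods among students the teaching methods themselves sorted into mid-term attendance groups — a form of selection on an intermediate. The unconditioned pooled rates give the total causal effect.
So P(outcome | do(the standard-lecture section)) is just the pooled rate for the standard-lecture section: 235/450 = 0.522.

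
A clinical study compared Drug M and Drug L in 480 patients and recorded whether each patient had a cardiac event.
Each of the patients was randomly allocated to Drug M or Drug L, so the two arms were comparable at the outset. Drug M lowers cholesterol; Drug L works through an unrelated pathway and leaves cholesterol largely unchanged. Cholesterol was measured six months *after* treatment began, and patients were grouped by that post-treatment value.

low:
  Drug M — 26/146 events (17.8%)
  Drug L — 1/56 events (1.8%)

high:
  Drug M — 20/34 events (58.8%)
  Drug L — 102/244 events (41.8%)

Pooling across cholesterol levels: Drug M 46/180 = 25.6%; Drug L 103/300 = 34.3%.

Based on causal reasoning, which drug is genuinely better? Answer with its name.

Drug M

Cholesterol is recorded after the drug and is itself shifted by it — it sits on the causal path from drug to outcome. Conditioning on a mediator would strip out part of the effect we want; the pooled comparison gives the total causal effect.
Pooled: Drug M 25.6% vs Drug L 34.3%; Drug M is lower overall.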